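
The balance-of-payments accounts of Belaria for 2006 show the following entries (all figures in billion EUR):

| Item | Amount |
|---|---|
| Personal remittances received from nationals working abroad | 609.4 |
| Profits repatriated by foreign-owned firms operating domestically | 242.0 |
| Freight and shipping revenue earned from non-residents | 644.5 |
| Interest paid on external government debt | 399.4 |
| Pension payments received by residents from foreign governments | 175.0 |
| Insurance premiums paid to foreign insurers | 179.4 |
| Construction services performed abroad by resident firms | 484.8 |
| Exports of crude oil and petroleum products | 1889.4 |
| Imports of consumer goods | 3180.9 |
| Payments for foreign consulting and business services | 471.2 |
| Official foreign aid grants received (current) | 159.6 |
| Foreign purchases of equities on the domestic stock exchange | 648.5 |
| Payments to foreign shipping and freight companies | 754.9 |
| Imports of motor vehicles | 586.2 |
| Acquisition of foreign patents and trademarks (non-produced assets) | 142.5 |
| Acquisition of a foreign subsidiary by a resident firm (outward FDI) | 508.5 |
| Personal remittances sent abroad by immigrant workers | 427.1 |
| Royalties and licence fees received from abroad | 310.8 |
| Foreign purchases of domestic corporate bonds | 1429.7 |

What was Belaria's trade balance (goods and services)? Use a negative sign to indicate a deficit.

-1843.1

Goods: 1889.4 - 3180.9 - 586.2 = -1877.7
Services: -179.4 + 484.8 + 644.5 - 754.9 + 310.8 - 471.2 = 34.6
Trade balance = -1877.7 + 34.6 = -1843.1
(Excluded from the trade balance — secondary income: personal remittances received from nationals working abroad 609.4, pension payments received by residents from foreign governments 175.0, official foreign aid grants received (current) 159.6, personal remittances sent abroad by immigrant workers 427.1; primary income: profits repatriated by foreign-owned firms operating domestically 242.0, interest paid on external government debt 399.4; financial account: foreign purchases of equities on the domestic stock exchange 648.5, acquisition of a foreign subsidiary by a resident firm (outward FDI) 508.5, foreign purchases of domestic corporate bonds 1429.7; capital account: acquisition of foreign patents and trademarks (non-produced assets) 142.5.)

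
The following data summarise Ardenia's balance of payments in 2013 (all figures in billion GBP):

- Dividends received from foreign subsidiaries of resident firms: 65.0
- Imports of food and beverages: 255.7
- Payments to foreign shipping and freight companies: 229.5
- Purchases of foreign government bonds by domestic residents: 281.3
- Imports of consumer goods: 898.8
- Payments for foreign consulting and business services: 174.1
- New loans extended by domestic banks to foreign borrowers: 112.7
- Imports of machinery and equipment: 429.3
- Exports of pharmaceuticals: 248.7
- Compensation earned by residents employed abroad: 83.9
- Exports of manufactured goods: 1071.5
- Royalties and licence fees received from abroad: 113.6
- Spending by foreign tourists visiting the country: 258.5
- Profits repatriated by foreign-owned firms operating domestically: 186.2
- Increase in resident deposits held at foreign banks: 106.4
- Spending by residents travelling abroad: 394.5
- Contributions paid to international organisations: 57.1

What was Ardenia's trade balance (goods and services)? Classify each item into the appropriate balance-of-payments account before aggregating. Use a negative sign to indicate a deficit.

-689.6

Goods: -429.3 - 255.7 + 1071.5 - 898.8 + 248.7 = -263.6
Services: 258.5 + 113.6 - 229.5 - 174.1 - 394.5 = -426.0
Trade balance = -263.6 + (-426.0) = -689.6
(Excluded from the trade balance — primary income: dividends received from foreign subsidiaries of resident firms 65.0, compensation earned by residents employed abroad 83.9, profits repatriated by foreign-owned firms operating domestically 186.2; financial account: purchases of foreign government bonds by domestic residents 281.3, new loans extended by domestic banks to foreign borrowers 112.7, increase in resident deposits held at foreign banks 106.4; secondary income: contributions paid to international organisations 57.1.)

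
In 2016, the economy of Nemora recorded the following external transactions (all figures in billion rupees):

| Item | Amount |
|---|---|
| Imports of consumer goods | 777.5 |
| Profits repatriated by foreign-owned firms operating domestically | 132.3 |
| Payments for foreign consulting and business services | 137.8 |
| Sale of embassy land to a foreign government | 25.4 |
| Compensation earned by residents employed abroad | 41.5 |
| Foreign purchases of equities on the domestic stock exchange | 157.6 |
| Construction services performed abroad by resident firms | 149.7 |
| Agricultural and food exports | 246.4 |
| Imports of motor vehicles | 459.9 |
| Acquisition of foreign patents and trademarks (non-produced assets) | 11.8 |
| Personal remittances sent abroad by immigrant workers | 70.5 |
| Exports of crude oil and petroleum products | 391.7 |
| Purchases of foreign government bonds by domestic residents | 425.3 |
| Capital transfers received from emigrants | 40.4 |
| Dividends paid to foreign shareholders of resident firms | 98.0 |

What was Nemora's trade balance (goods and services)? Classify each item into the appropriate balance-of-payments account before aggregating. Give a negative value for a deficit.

-587.4

Goods: 391.7 + 246.4 - 777.5 - 459.9 = -599.3
Services: 149.7 - 137.8 = 11.9
Trade balance = -599.3 + 11.9 = -587.4
(Excluded from the trade balance — primary income: profits repatriated by foreign-owned firms operating domestically 132.3, compensation earned by residents employed abroad 41.5, dividends paid to foreign shareholders of resident firms 98.0; capital account: sale of embassy land to a foreign government 25.4, acquisition of foreign patents and trademarks (non-produced assets) 11.8, capital transfers received from emigrants 40.4; financial account: foreign purchases of equities on the domestic stock exchange 157.6, purchases of foreign government bonds by domestic residents 425.3; secondary income: personal remittances sent abroad by immigrant workers 70.5.)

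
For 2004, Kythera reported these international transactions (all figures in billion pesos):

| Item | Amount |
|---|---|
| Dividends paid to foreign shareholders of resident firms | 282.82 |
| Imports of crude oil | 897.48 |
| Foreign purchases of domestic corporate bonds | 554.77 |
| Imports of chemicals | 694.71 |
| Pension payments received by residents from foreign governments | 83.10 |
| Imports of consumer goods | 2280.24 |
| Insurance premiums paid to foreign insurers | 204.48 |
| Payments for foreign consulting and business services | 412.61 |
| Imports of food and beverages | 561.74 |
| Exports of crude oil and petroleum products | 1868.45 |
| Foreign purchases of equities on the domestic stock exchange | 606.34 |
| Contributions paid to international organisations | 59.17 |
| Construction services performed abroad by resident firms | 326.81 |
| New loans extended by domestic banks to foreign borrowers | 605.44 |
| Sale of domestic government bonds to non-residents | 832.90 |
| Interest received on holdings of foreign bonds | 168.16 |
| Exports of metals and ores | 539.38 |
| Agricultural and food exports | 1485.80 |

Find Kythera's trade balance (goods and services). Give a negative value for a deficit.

Goods: -2280.24 + 539.38 + 1485.80 - 561.74 - 694.71 + 1868.45 - 897.48 = -540.54
Services: 326.81 - 412.61 - 204.48 = -290.28
Trade balance = -540.54 + (-290.28) = -830.82
(Excluded from the trade balance — primary income: dividends paid to foreign shareholders of resident firms 282.82, interest received on holdings of foreign bonds 168.16; financial account: foreign purchases of domestic corporate bonds 554.77, foreign purchases of equities on the domestic stock exchange 606.34, new loans extended by domestic banks to foreign borrowers 605.44, sale of domestic government bonds to non-residents 832.90; secondary income: pension payments received by residents from foreign governments 83.10, contributions paid to international organisations 59.17.)

-830.82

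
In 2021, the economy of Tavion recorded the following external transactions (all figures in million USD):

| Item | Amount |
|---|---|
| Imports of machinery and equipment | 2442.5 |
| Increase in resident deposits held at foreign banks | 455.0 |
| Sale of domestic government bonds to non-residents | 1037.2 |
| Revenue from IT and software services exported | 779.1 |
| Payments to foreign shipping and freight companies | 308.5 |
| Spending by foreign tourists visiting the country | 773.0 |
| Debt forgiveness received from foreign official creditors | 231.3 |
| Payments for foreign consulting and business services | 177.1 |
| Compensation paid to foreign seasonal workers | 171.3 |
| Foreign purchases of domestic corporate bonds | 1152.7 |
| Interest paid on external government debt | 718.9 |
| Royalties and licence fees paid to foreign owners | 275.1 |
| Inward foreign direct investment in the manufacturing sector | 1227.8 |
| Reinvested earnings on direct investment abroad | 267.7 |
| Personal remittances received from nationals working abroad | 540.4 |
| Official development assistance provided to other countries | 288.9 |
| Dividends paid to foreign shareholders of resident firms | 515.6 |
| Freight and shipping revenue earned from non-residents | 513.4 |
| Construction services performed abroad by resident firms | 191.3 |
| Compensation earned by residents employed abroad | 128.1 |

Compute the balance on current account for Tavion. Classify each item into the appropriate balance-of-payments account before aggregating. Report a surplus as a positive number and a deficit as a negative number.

-1704.9

Goods: -2442.5
Services: 773.0 - 275.1 + 513.4 - 177.1 + 779.1 - 308.5 + 191.3 = 1496.1
Primary income: -515.6 - 171.3 + 267.7 + 128.1 - 718.9 = -1010.0
Secondary income: -288.9 + 540.4 = 251.5
Current account = (-2442.5) + 1496.1 + (-1010.0) + 251.5 = -1704.9
(Excluded from the current account — financial account: increase in resident deposits held at foreign banks 455.0, sale of domestic government bonds to non-residents 1037.2, foreign purchases of domestic corporate bonds 1152.7, inward foreign direct investment in the manufacturing sector 1227.8; capital account: debt forgiveness received from foreign official creditors 231.3.)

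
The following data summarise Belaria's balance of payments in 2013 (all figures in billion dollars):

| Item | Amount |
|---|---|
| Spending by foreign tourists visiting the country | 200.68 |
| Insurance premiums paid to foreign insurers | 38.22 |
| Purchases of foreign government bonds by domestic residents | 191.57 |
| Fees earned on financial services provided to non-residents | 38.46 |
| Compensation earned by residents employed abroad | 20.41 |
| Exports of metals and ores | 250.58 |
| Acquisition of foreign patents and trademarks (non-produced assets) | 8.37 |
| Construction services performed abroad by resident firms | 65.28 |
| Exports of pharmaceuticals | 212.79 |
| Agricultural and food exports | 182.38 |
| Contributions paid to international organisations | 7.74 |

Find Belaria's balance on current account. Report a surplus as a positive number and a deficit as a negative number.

924.62

Goods: 250.58 + 212.79 + 182.38 = 645.75
Services: 200.68 - 38.22 + 38.46 + 65.28 = 266.20
Primary income: 20.41
Secondary income: -7.74
Current account = 645.75 + 266.20 + 20.41 + (-7.74) = 924.62
(Excluded from the current account — financial account: purchases of foreign government bonds by domestic residents 191.57; capital account: acquisition of foreign patents and trademarks (non-produced assets) 8.37.)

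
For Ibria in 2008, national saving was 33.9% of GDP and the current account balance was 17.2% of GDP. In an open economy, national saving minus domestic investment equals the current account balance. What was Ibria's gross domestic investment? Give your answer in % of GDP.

I = S - CA = 33.9 - 17.2 = 16.7

16.7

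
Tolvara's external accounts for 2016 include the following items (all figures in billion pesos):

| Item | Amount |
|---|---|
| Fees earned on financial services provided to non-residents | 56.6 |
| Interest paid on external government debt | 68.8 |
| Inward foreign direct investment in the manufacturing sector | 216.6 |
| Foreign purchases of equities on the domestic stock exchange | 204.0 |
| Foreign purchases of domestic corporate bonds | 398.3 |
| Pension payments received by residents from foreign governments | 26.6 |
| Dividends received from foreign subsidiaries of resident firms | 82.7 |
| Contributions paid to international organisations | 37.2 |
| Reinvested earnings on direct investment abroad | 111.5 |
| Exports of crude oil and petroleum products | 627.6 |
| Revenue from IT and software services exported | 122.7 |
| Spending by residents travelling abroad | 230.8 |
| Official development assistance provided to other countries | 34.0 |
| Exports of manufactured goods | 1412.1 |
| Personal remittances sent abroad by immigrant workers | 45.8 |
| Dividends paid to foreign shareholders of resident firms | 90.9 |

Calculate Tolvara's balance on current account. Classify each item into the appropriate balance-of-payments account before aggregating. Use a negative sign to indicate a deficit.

Goods: 1412.1 + 627.6 = 2039.7
Services: 122.7 - 230.8 + 56.6 = -51.5
Primary income: 111.5 - 90.9 - 68.8 + 82.7 = 34.5
Secondary income: 26.6 - 37.2 - 34.0 - 45.8 = -90.4
Current account = 2039.7 + (-51.5) + 34.5 + (-90.4) = 1932.3
(Excluded from the current account — financial account: inward foreign direct investment in the manufacturing sector 216.6, foreign purchases of equities on the domestic stock exchange 204.0, foreign purchases of domestic corporate bonds 398.3.)

1932.3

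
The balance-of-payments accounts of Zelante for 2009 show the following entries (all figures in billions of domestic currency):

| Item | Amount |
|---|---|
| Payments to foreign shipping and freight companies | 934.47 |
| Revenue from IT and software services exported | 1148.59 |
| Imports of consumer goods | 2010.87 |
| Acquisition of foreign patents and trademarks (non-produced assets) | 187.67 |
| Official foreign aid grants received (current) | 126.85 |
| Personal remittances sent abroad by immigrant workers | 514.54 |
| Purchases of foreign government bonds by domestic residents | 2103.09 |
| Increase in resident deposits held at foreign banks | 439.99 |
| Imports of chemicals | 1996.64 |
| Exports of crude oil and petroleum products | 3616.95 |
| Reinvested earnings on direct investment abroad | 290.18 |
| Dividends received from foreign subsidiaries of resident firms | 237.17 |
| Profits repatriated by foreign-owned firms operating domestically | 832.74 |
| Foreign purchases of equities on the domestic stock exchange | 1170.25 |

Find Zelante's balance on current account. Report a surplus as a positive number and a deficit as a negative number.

Goods: -2010.87 - 1996.64 + 3616.95 = -390.56
Services: -934.47 + 1148.59 = 214.12
Primary income: -832.74 + 237.17 + 290.18 = -305.39
Secondary income: -514.54 + 126.85 = -387.69
Current account = (-390.56) + 214.12 + (-305.39) + (-387.69) = -869.52
(Excluded from the current account — capital account: acquisition of foreign patents and trademarks (non-produced assets) 187.67; financial account: purchases of foreign government bonds by domestic residents 2103.09, increase in resident deposits held at foreign banks 439.99, foreign purchases of equities on the domestic stock exchange 1170.25.)

-869.52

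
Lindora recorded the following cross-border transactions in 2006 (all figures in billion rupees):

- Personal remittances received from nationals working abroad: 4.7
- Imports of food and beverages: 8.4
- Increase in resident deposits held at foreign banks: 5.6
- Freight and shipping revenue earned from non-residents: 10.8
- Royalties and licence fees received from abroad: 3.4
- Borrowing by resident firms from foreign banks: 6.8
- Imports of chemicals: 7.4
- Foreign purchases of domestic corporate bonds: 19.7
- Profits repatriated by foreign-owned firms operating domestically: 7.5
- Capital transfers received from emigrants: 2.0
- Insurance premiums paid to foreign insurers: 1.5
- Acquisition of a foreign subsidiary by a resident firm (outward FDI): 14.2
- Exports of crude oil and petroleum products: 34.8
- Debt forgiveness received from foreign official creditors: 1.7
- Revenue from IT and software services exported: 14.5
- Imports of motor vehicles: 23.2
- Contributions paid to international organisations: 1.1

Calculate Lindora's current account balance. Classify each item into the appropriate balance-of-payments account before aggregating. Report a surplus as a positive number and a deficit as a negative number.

19.1

Goods: 34.8 - 23.2 - 7.4 - 8.4 = -4.2
Services: 14.5 - 1.5 + 3.4 + 10.8 = 27.2
Primary income: -7.5
Secondary income: 4.7 - 1.1 = 3.6
Current account = (-4.2) + 27.2 + (-7.5) + 3.6 = 19.1
(Excluded from the current account — financial account: increase in resident deposits held at foreign banks 5.6, borrowing by resident firms from foreign banks 6.8, foreign purchases of domestic corporate bonds 19.7, acquisition of a foreign subsidiary by a resident firm (outward FDI) 14.2; capital account: capital transfers received from emigrants 2.0, debt forgiveness received from foreign official creditors 1.7.)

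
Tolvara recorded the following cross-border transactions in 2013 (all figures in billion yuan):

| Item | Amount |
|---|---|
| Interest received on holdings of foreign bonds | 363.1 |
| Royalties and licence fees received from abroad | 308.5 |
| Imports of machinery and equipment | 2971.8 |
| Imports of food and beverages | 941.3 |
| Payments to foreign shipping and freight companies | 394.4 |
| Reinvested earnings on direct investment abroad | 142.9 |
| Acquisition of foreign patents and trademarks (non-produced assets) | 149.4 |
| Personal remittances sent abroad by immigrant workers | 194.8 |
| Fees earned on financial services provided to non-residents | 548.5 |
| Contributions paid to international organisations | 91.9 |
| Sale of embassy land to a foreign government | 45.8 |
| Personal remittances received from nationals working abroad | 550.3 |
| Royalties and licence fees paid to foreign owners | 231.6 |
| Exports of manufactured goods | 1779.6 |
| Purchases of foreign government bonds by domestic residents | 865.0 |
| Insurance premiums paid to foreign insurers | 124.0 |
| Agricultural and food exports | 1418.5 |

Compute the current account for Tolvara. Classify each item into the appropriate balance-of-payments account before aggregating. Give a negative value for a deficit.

Goods: -941.3 + 1418.5 - 2971.8 + 1779.6 = -715.0
Services: 308.5 - 124.0 + 548.5 - 231.6 - 394.4 = 107.0
Primary income: 363.1 + 142.9 = 506.0
Secondary income: 550.3 - 91.9 - 194.8 = 263.6
Current account = (-715.0) + 107.0 + 506.0 + 263.6 = 161.6
(Excluded from the current account — capital account: acquisition of foreign patents and trademarks (non-produced assets) 149.4, sale of embassy land to a foreign government 45.8; financial account: purchases of foreign government bonds by domestic residents 865.0.)

161.6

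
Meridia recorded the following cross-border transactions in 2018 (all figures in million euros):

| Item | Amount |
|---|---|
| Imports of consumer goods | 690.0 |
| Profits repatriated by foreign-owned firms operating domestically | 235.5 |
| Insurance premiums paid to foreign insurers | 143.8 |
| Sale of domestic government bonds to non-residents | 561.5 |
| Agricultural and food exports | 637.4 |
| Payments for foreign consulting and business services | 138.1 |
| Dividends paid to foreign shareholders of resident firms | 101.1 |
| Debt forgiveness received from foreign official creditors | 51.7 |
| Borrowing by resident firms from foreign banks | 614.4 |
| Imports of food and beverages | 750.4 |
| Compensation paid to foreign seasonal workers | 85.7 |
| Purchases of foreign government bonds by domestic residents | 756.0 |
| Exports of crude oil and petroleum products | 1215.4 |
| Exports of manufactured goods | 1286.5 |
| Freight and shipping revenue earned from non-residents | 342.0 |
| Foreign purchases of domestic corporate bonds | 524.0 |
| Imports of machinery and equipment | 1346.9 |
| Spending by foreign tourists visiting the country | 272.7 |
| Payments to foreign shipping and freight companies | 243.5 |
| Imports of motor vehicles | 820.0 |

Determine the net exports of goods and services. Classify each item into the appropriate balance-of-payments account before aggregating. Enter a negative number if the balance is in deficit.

-378.7

Goods: -820.0 - 750.4 - 1346.9 - 690.0 + 1286.5 + 1215.4 + 637.4 = -468.0
Services: 342.0 - 138.1 - 143.8 - 243.5 + 272.7 = 89.3
Trade balance = -468.0 + 89.3 = -378.7
(Excluded from the trade balance — primary income: profits repatriated by foreign-owned firms operating domestically 235.5, dividends paid to foreign shareholders of resident firms 101.1, compensation paid to foreign seasonal workers 85.7; financial account: sale of domestic government bonds to non-residents 561.5, borrowing by resident firms from foreign banks 614.4, purchases of foreign government bonds by domestic residents 756.0, foreign purchases of domestic corporate bonds 524.0; capital account: debt forgiveness received from foreign official creditors 51.7.)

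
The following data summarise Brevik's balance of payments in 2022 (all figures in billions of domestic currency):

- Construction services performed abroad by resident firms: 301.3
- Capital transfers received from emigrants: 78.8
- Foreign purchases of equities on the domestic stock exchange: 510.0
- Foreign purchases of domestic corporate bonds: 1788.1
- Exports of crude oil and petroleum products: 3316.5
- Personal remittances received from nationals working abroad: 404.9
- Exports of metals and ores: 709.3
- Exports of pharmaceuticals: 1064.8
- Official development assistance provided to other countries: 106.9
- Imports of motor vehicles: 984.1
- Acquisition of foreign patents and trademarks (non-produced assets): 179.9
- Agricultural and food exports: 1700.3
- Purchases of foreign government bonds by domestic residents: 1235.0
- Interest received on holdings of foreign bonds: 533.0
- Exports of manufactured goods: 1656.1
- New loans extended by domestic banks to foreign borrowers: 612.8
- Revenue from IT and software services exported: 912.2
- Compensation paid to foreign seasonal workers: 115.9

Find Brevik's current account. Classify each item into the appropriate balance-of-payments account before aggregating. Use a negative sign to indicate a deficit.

9391.5

Goods: -984.1 + 709.3 + 1700.3 + 1656.1 + 1064.8 + 3316.5 = 7462.9
Services: 301.3 + 912.2 = 1213.5
Primary income: -115.9 + 533.0 = 417.1
Secondary income: -106.9 + 404.9 = 298.0
Current account = 7462.9 + 1213.5 + 417.1 + 298.0 = 9391.5
(Excluded from the current account — capital account: capital transfers received from emigrants 78.8, acquisition of foreign patents and trademarks (non-produced assets) 179.9; financial account: foreign purchases of equities on the domestic stock exchange 510.0, foreign purchases of domestic corporate bonds 1788.1, purchases of foreign government bonds by domestic residents 1235.0, new loans extended by domestic banks to foreign borrowers 612.8.)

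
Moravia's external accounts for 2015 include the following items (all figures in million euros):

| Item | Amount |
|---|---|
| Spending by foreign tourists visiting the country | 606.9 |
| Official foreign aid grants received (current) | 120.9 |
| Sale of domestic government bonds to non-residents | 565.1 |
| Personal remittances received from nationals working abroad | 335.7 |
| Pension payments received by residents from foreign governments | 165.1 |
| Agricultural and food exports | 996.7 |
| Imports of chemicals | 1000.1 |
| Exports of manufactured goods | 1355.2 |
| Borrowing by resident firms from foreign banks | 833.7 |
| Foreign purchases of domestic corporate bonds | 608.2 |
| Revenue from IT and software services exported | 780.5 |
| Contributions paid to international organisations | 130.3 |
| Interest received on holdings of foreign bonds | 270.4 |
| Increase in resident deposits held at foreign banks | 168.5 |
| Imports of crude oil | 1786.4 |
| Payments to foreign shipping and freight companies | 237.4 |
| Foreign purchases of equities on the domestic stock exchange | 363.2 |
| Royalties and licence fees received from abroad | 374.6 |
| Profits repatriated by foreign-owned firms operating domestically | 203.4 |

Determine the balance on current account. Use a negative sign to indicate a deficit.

1648.4

Goods: 996.7 + 1355.2 - 1000.1 - 1786.4 = -434.6
Services: 780.5 + 606.9 - 237.4 + 374.6 = 1524.6
Primary income: -203.4 + 270.4 = 67.0
Secondary income: 120.9 + 335.7 + 165.1 - 130.3 = 491.4
Current account = (-434.6) + 1524.6 + 67.0 + 491.4 = 1648.4
(Excluded from the current account — financial account: sale of domestic government bonds to non-residents 565.1, borrowing by resident firms from foreign banks 833.7, foreign purchases of domestic corporate bonds 608.2, increase in resident deposits held at foreign banks 168.5, foreign purchases of equities on the domestic stock exchange 363.2.)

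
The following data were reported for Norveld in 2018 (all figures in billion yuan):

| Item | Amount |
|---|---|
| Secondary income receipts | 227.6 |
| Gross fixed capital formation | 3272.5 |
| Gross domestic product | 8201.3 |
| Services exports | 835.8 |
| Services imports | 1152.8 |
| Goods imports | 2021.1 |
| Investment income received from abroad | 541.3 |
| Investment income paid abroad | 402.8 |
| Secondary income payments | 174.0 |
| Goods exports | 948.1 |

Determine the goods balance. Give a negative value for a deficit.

-1073.0

Goods balance = 948.1 - 2021.1 = -1073.0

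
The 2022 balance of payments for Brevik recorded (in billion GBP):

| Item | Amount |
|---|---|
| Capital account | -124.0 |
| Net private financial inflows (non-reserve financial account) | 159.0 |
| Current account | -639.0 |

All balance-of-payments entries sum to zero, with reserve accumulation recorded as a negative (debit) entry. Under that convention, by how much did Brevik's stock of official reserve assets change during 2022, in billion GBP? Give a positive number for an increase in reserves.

Official reserve transactions balance = -((-639.0) + (-124.0) + 159.0) = 604.0
An accumulation of reserves is recorded as a debit (negative entry), so the change in the stock of reserves is the negative of that balance.
Change in official reserves = -(604.0) = -604.0

-604.0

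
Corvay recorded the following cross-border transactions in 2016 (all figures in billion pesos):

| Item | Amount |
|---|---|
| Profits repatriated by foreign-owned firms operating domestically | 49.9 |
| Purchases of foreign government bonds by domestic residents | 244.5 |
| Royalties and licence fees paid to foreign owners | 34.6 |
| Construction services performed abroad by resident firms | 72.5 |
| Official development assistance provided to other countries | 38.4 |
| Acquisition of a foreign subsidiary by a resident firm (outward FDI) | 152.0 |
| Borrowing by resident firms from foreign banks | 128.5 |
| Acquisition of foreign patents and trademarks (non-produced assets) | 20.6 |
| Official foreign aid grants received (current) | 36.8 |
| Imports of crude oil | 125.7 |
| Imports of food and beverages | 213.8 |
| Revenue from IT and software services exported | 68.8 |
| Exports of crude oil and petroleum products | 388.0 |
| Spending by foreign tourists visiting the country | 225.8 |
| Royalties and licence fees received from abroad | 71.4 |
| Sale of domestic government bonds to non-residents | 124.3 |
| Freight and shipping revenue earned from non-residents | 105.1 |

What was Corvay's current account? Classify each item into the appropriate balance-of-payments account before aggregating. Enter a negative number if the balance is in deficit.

506.0

Goods: -213.8 + 388.0 - 125.7 = 48.5
Services: 68.8 - 34.6 + 105.1 + 72.5 + 225.8 + 71.4 = 509.0
Primary income: -49.9
Secondary income: -38.4 + 36.8 = -1.6
Current account = 48.5 + 509.0 + (-49.9) + (-1.6) = 506.0
(Excluded from the current account — financial account: purchases of foreign government bonds by domestic residents 244.5, acquisition of a foreign subsidiary by a resident firm (outward FDI) 152.0, borrowing by resident firms from foreign banks 128.5, sale of domestic government bonds to non-residents 124.3; capital account: acquisition of foreign patents and trademarks (non-produced assets) 20.6.)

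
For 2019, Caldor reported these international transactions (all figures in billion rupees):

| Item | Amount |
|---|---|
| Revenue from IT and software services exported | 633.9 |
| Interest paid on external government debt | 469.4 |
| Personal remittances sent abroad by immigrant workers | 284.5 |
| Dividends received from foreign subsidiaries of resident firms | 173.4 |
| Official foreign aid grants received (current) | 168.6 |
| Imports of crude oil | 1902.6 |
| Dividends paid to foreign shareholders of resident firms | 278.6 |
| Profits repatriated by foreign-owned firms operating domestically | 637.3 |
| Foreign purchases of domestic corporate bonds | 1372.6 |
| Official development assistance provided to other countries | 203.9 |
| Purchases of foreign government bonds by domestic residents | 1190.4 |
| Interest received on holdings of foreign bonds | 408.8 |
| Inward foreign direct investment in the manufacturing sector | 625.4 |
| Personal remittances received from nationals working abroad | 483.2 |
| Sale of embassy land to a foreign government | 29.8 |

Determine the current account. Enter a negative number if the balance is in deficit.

-1908.4

Goods: -1902.6
Services: 633.9
Primary income: 173.4 + 408.8 - 278.6 - 469.4 - 637.3 = -803.1
Secondary income: -203.9 + 483.2 - 284.5 + 168.6 = 163.4
Current account = (-1902.6) + 633.9 + (-803.1) + 163.4 = -1908.4
(Excluded from the current account — financial account: foreign purchases of domestic corporate bonds 1372.6, purchases of foreign government bonds by domestic residents 1190.4, inward foreign direct investment in the manufacturing sector 625.4; capital account: sale of embassy land to a foreign government 29.8.)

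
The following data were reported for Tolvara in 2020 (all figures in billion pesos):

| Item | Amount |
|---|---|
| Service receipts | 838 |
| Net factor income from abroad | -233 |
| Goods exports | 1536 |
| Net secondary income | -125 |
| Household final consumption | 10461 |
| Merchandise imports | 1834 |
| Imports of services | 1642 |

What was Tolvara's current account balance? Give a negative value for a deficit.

-1460

Goods balance = 1536 - 1834 = -298
Services balance = 838 - 1642 = -804
Trade balance (goods + services) = -298 + (-804) = -1102
Net primary income = -233
Net secondary income = -125
Current account = -1102 + (-233) + (-125) = -1460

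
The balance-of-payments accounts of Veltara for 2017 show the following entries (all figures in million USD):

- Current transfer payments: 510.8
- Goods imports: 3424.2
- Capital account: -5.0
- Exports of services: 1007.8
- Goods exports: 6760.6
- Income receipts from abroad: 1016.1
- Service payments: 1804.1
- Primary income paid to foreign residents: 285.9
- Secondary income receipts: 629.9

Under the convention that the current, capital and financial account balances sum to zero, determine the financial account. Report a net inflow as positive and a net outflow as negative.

Goods balance = 6760.6 - 3424.2 = 3336.4
Services balance = 1007.8 - 1804.1 = -796.3
Trade balance (goods + services) = 3336.4 + (-796.3) = 2540.1
Net primary income = 1016.1 - 285.9 = 730.2
Net secondary income = 629.9 - 510.8 = 119.1
Current account = 2540.1 + 730.2 + 119.1 = 3389.4
Financial account = -(3389.4 + (-5.0)) = -3384.4

-3384.4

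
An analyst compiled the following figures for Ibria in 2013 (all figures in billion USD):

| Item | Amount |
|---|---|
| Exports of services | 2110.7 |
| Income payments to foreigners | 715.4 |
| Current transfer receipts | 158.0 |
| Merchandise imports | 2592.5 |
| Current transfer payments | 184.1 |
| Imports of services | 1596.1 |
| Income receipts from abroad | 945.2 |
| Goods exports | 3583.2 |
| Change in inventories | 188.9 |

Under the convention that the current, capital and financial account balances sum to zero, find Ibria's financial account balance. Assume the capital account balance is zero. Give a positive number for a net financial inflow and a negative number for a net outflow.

-1709.0

Goods balance = 3583.2 - 2592.5 = 990.7
Services balance = 2110.7 - 1596.1 = 514.6
Trade balance (goods + services) = 990.7 + 514.6 = 1505.3
Net primary income = 945.2 - 715.4 = 229.8
Net secondary income = 158.0 - 184.1 = -26.1
Current account = 1505.3 + 229.8 + (-26.1) = 1709.0
Financial account = -(1709.0) = -1709.0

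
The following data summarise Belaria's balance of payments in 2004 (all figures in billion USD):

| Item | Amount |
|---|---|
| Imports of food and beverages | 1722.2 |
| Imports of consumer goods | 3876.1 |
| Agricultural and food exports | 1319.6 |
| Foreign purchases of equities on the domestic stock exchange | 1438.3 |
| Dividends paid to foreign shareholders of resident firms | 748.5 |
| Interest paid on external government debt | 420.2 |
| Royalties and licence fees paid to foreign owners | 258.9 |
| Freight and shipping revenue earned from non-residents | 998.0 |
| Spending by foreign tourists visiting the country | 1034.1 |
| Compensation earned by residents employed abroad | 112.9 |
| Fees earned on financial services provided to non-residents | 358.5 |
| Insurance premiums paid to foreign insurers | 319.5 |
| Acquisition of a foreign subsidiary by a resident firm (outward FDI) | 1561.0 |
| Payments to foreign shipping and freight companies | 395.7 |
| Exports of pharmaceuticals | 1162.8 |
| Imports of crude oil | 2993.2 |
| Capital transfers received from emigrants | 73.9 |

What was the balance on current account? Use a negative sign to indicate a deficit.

-5748.4

Goods: 1319.6 + 1162.8 - 1722.2 - 3876.1 - 2993.2 = -6109.1
Services: -258.9 + 998.0 - 395.7 - 319.5 + 358.5 + 1034.1 = 1416.5
Primary income: -748.5 + 112.9 - 420.2 = -1055.8
Current account = (-6109.1) + 1416.5 + (-1055.8) = -5748.4
(Excluded from the current account — financial account: foreign purchases of equities on the domestic stock exchange 1438.3, acquisition of a foreign subsidiary by a resident firm (outward FDI) 1561.0; capital account: capital transfers received from emigrants 73.9.)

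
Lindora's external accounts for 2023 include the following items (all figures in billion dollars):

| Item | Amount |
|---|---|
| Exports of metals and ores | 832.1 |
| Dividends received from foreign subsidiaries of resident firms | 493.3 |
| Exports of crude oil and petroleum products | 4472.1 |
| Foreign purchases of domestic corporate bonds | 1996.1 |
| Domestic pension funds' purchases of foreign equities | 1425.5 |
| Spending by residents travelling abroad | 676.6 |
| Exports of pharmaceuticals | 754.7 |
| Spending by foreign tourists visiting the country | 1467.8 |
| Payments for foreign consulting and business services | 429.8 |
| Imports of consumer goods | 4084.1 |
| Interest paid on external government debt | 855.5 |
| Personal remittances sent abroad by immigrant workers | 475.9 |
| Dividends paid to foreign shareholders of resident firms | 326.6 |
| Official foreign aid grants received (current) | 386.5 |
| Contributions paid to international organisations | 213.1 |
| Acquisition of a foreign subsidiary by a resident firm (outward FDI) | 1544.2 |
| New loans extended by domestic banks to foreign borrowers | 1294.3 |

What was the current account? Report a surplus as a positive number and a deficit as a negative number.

1344.9

Goods: 4472.1 + 832.1 - 4084.1 + 754.7 = 1974.8
Services: 1467.8 - 676.6 - 429.8 = 361.4
Primary income: -855.5 + 493.3 - 326.6 = -688.8
Secondary income: -475.9 - 213.1 + 386.5 = -302.5
Current account = 1974.8 + 361.4 + (-688.8) + (-302.5) = 1344.9
(Excluded from the current account — financial account: foreign purchases of domestic corporate bonds 1996.1, domestic pension funds' purchases of foreign equities 1425.5, acquisition of a foreign subsidiary by a resident firm (outward FDI) 1544.2, new loans extended by domestic banks to foreign borrowers 1294.3.)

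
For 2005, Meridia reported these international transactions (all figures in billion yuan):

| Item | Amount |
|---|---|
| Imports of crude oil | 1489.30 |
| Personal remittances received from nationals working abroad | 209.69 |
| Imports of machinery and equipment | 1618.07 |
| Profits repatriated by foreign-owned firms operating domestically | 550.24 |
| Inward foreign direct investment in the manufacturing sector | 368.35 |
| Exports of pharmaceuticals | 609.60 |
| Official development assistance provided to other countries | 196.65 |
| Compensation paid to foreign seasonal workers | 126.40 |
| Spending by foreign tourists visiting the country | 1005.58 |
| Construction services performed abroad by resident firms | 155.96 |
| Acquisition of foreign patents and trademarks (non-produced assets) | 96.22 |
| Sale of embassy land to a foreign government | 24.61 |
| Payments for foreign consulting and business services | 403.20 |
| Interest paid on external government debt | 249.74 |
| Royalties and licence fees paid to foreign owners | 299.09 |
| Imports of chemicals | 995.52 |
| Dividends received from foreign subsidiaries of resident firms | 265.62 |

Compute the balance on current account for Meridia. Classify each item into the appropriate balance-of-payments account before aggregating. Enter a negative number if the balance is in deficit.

Goods: -1489.30 + 609.60 - 995.52 - 1618.07 = -3493.29
Services: -299.09 + 1005.58 - 403.20 + 155.96 = 459.25
Primary income: 265.62 - 550.24 - 249.74 - 126.40 = -660.76
Secondary income: 209.69 - 196.65 = 13.04
Current account = (-3493.29) + 459.25 + (-660.76) + 13.04 = -3681.76
(Excluded from the current account — financial account: inward foreign direct investment in the manufacturing sector 368.35; capital account: acquisition of foreign patents and trademarks (non-produced assets) 96.22, sale of embassy land to a foreign government 24.61.)

-3681.76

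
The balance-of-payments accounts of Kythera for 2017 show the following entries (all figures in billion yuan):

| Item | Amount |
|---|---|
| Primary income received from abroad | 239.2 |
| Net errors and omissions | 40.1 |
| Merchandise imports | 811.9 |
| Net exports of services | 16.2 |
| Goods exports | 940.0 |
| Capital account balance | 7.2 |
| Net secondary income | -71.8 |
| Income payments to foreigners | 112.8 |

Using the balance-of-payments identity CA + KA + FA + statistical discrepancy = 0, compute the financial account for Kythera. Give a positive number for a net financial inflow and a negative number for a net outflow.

-246.2

Goods balance = 940.0 - 811.9 = 128.1
Services balance = 16.2
Trade balance (goods + services) = 128.1 + 16.2 = 144.3
Net primary income = 239.2 - 112.8 = 126.4
Net secondary income = -71.8
Current account = 144.3 + 126.4 + (-71.8) = 198.9
Financial account = -(198.9 + 7.2 + 40.1) = -246.2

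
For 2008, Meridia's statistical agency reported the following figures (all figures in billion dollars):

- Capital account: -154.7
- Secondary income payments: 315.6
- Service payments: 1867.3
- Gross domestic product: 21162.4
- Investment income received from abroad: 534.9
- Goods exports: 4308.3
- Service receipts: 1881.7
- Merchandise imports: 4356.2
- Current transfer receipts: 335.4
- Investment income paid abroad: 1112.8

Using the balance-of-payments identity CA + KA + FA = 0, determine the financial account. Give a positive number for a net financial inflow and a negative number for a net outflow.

746.3

Goods balance = 4308.3 - 4356.2 = -47.9
Services balance = 1881.7 - 1867.3 = 14.4
Trade balance (goods + services) = -47.9 + 14.4 = -33.5
Net primary income = 534.9 - 1112.8 = -577.9
Net secondary income = 335.4 - 315.6 = 19.8
Current account = -33.5 + (-577.9) + 19.8 = -591.6
Financial account = -(-591.6 + (-154.7)) = 746.3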